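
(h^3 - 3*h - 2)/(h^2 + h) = h - 1 - 2/h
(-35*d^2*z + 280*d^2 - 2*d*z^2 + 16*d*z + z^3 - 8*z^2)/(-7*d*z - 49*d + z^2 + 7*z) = (5*d*z - 40*d + z^2 - 8*z)/(z + 7)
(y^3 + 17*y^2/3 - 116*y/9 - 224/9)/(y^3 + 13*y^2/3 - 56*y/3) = (y + 4/3)/y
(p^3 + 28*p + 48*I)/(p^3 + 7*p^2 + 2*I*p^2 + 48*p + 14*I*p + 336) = (p^2 + 6*I*p - 8)/(p^2 + p*(7 + 8*I) + 56*I)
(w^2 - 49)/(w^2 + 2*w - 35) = (w - 7)/(w - 5)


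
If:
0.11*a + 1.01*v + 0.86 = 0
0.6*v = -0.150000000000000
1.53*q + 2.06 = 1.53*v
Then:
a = -5.52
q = -1.60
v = -0.25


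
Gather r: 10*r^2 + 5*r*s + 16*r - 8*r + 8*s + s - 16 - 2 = 10*r^2 + r*(5*s + 8) + 9*s - 18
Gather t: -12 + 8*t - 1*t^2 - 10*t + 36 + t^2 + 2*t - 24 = 0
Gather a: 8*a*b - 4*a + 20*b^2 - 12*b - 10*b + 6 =a*(8*b - 4) + 20*b^2 - 22*b + 6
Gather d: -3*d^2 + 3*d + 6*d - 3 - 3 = -3*d^2 + 9*d - 6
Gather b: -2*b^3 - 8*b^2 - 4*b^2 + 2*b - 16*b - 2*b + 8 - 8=-2*b^3 - 12*b^2 - 16*b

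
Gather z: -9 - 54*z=-54*z - 9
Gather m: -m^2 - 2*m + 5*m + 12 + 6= -m^2 + 3*m + 18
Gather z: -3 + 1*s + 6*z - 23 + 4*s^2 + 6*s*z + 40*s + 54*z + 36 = 4*s^2 + 41*s + z*(6*s + 60) + 10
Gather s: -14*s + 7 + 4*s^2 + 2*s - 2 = 4*s^2 - 12*s + 5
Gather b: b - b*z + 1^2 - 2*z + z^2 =b*(1 - z) + z^2 - 2*z + 1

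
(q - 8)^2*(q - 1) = q^3 - 17*q^2 + 80*q - 64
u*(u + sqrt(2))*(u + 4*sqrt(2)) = u^3 + 5*sqrt(2)*u^2 + 8*u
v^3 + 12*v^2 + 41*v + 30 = (v + 1)*(v + 5)*(v + 6)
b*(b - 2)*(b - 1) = b^3 - 3*b^2 + 2*b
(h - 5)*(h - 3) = h^2 - 8*h + 15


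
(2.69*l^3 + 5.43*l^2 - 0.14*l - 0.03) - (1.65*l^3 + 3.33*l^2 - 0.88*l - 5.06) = 1.04*l^3 + 2.1*l^2 + 0.74*l + 5.03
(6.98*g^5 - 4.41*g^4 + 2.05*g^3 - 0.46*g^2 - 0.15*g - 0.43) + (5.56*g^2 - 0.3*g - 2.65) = 6.98*g^5 - 4.41*g^4 + 2.05*g^3 + 5.1*g^2 - 0.45*g - 3.08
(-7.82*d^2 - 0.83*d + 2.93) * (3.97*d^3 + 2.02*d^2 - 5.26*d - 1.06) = -31.0454*d^5 - 19.0915*d^4 + 51.0887*d^3 + 18.5736*d^2 - 14.532*d - 3.1058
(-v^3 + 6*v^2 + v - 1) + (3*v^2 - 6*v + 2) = -v^3 + 9*v^2 - 5*v + 1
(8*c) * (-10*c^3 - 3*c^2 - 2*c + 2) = -80*c^4 - 24*c^3 - 16*c^2 + 16*c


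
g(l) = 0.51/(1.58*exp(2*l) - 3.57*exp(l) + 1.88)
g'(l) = 0.51*(-3.16*exp(2*l) + 3.57*exp(l))/(1.58*exp(2*l) - 3.57*exp(l) + 1.88)^2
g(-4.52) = 0.28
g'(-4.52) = 0.01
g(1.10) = 0.09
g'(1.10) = -0.31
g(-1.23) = 0.52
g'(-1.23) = 0.42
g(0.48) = 2.15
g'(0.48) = -22.53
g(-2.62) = 0.31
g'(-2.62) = 0.05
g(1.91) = 0.01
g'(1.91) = -0.02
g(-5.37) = 0.27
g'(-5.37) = 0.00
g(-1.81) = 0.38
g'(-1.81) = 0.14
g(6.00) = 0.00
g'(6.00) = 0.00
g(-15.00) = 0.27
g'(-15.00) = 0.00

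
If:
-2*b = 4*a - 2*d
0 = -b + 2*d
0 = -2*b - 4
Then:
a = 1/2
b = -2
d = -1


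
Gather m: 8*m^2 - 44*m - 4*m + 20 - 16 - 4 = 8*m^2 - 48*m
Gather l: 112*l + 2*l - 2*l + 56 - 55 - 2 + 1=112*l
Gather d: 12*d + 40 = 12*d + 40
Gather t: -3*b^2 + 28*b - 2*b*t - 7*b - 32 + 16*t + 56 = -3*b^2 + 21*b + t*(16 - 2*b) + 24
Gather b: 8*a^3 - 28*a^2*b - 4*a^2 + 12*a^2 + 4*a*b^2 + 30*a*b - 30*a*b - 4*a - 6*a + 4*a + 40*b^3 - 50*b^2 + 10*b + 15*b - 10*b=8*a^3 + 8*a^2 - 6*a + 40*b^3 + b^2*(4*a - 50) + b*(15 - 28*a^2)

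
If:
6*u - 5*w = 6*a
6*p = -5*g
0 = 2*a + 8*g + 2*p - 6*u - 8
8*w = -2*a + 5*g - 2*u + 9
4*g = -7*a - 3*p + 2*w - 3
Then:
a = -1767/5260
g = 8427/2630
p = -2809/1052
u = 2547/1315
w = 7173/2630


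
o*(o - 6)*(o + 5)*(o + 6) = o^4 + 5*o^3 - 36*o^2 - 180*o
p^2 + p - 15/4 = (p - 3/2)*(p + 5/2)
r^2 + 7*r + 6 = (r + 1)*(r + 6)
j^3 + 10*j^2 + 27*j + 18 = (j + 1)*(j + 3)*(j + 6)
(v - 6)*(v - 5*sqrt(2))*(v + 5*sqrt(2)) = v^3 - 6*v^2 - 50*v + 300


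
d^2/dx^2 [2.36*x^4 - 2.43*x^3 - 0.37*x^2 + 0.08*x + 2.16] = 28.32*x^2 - 14.58*x - 0.74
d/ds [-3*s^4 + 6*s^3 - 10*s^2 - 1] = 2*s*(-6*s^2 + 9*s - 10)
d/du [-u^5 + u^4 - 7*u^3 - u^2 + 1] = u*(-5*u^3 + 4*u^2 - 21*u - 2)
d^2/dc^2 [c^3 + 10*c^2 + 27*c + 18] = 6*c + 20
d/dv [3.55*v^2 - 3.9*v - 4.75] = 7.1*v - 3.9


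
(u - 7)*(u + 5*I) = u^2 - 7*u + 5*I*u - 35*I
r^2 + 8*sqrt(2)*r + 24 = (r + 2*sqrt(2))*(r + 6*sqrt(2))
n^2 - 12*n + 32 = (n - 8)*(n - 4)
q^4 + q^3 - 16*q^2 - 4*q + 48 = (q - 3)*(q - 2)*(q + 2)*(q + 4)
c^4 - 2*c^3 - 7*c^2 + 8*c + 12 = (c - 3)*(c - 2)*(c + 1)*(c + 2)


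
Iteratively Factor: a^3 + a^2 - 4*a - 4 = (a + 2)*(a^2 - a - 2) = (a - 2)*(a + 2)*(a + 1)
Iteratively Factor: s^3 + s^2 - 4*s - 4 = (s - 2)*(s^2 + 3*s + 2) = (s - 2)*(s + 2)*(s + 1)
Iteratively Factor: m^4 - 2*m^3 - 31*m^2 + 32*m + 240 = (m + 3)*(m^3 - 5*m^2 - 16*m + 80) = (m - 5)*(m + 3)*(m^2 - 16) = (m - 5)*(m + 3)*(m + 4)*(m - 4)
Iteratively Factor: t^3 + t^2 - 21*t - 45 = (t - 5)*(t^2 + 6*t + 9) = (t - 5)*(t + 3)*(t + 3)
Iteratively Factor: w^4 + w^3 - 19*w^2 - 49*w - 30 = (w + 2)*(w^3 - w^2 - 17*w - 15) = (w + 2)*(w + 3)*(w^2 - 4*w - 5) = (w + 1)*(w + 2)*(w + 3)*(w - 5)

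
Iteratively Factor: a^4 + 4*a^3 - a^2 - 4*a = (a)*(a^3 + 4*a^2 - a - 4) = a*(a + 1)*(a^2 + 3*a - 4) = a*(a - 1)*(a + 1)*(a + 4)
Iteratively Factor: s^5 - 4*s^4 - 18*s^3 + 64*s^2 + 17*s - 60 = (s - 3)*(s^4 - s^3 - 21*s^2 + s + 20) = (s - 5)*(s - 3)*(s^3 + 4*s^2 - s - 4) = (s - 5)*(s - 3)*(s + 1)*(s^2 + 3*s - 4) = (s - 5)*(s - 3)*(s - 1)*(s + 1)*(s + 4)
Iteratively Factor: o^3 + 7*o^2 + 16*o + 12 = (o + 3)*(o^2 + 4*o + 4) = (o + 2)*(o + 3)*(o + 2)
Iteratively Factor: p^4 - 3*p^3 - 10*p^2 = (p)*(p^3 - 3*p^2 - 10*p) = p*(p - 5)*(p^2 + 2*p) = p^2*(p - 5)*(p + 2)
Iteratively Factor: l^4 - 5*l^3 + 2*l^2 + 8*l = (l - 4)*(l^3 - l^2 - 2*l) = (l - 4)*(l + 1)*(l^2 - 2*l) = l*(l - 4)*(l + 1)*(l - 2)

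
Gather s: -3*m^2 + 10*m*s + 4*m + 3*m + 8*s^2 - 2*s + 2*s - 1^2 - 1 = -3*m^2 + 10*m*s + 7*m + 8*s^2 - 2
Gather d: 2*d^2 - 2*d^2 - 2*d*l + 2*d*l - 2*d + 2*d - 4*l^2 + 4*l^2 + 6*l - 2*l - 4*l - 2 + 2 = 0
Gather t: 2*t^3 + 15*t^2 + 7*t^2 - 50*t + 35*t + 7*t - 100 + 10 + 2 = 2*t^3 + 22*t^2 - 8*t - 88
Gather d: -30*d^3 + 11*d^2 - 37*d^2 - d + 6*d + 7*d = -30*d^3 - 26*d^2 + 12*d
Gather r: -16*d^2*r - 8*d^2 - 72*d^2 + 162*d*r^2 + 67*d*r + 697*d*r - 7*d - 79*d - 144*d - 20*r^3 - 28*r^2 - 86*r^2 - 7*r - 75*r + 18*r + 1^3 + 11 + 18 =-80*d^2 - 230*d - 20*r^3 + r^2*(162*d - 114) + r*(-16*d^2 + 764*d - 64) + 30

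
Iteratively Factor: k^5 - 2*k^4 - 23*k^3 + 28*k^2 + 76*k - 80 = (k + 4)*(k^4 - 6*k^3 + k^2 + 24*k - 20) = (k - 5)*(k + 4)*(k^3 - k^2 - 4*k + 4) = (k - 5)*(k + 2)*(k + 4)*(k^2 - 3*k + 2) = (k - 5)*(k - 2)*(k + 2)*(k + 4)*(k - 1)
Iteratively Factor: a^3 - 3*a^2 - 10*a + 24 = (a + 3)*(a^2 - 6*a + 8) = (a - 2)*(a + 3)*(a - 4)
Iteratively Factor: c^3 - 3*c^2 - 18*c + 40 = (c - 5)*(c^2 + 2*c - 8) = (c - 5)*(c + 4)*(c - 2)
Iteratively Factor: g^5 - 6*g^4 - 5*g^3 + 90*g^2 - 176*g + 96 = (g - 3)*(g^4 - 3*g^3 - 14*g^2 + 48*g - 32) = (g - 3)*(g + 4)*(g^3 - 7*g^2 + 14*g - 8) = (g - 3)*(g - 1)*(g + 4)*(g^2 - 6*g + 8) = (g - 3)*(g - 2)*(g - 1)*(g + 4)*(g - 4)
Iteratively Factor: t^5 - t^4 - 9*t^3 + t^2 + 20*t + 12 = (t + 1)*(t^4 - 2*t^3 - 7*t^2 + 8*t + 12) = (t - 2)*(t + 1)*(t^3 - 7*t - 6) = (t - 3)*(t - 2)*(t + 1)*(t^2 + 3*t + 2) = (t - 3)*(t - 2)*(t + 1)^2*(t + 2)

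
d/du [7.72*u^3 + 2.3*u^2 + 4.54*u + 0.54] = 23.16*u^2 + 4.6*u + 4.54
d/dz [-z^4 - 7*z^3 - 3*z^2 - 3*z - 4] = -4*z^3 - 21*z^2 - 6*z - 3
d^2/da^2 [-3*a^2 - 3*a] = -6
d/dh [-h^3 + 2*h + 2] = 2 - 3*h^2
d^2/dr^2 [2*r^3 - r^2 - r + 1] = 12*r - 2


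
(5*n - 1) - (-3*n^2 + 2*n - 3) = 3*n^2 + 3*n + 2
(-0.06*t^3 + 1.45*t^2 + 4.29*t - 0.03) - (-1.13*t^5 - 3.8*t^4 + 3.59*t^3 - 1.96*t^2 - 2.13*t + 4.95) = 1.13*t^5 + 3.8*t^4 - 3.65*t^3 + 3.41*t^2 + 6.42*t - 4.98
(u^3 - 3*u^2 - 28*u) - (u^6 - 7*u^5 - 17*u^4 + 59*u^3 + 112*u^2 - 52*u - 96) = -u^6 + 7*u^5 + 17*u^4 - 58*u^3 - 115*u^2 + 24*u + 96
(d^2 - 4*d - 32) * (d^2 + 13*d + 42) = d^4 + 9*d^3 - 42*d^2 - 584*d - 1344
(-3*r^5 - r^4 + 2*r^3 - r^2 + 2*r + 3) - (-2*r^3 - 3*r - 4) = -3*r^5 - r^4 + 4*r^3 - r^2 + 5*r + 7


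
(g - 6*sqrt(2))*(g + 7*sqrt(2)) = g^2 + sqrt(2)*g - 84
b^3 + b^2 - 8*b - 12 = (b - 3)*(b + 2)^2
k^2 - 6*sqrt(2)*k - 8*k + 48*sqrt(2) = (k - 8)*(k - 6*sqrt(2))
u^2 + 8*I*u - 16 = (u + 4*I)^2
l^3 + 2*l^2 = l^2*(l + 2)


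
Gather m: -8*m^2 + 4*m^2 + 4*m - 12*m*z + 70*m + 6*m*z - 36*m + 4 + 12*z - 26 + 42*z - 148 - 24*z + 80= -4*m^2 + m*(38 - 6*z) + 30*z - 90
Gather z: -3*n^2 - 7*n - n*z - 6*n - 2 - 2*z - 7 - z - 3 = -3*n^2 - 13*n + z*(-n - 3) - 12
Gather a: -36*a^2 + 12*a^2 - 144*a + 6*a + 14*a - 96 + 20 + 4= -24*a^2 - 124*a - 72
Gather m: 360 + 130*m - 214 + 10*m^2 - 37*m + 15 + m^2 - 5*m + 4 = 11*m^2 + 88*m + 165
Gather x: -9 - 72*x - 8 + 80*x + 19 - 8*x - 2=0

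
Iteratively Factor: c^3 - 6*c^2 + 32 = (c - 4)*(c^2 - 2*c - 8) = (c - 4)^2*(c + 2)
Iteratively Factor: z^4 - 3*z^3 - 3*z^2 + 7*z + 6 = (z - 2)*(z^3 - z^2 - 5*z - 3) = (z - 2)*(z + 1)*(z^2 - 2*z - 3) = (z - 3)*(z - 2)*(z + 1)*(z + 1)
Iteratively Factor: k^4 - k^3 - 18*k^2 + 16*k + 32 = (k + 4)*(k^3 - 5*k^2 + 2*k + 8) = (k + 1)*(k + 4)*(k^2 - 6*k + 8) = (k - 4)*(k + 1)*(k + 4)*(k - 2)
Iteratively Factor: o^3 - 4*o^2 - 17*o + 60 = (o + 4)*(o^2 - 8*o + 15) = (o - 5)*(o + 4)*(o - 3)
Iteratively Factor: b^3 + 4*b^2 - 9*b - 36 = (b - 3)*(b^2 + 7*b + 12) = (b - 3)*(b + 3)*(b + 4)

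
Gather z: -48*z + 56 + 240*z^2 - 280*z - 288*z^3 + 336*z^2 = -288*z^3 + 576*z^2 - 328*z + 56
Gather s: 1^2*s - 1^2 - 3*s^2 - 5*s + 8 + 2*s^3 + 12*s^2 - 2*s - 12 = 2*s^3 + 9*s^2 - 6*s - 5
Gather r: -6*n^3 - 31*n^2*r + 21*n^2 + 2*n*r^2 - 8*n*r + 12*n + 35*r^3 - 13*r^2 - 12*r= -6*n^3 + 21*n^2 + 12*n + 35*r^3 + r^2*(2*n - 13) + r*(-31*n^2 - 8*n - 12)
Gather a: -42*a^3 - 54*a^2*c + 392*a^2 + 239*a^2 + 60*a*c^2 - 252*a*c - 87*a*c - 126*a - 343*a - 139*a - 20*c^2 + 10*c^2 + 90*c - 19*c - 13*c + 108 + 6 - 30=-42*a^3 + a^2*(631 - 54*c) + a*(60*c^2 - 339*c - 608) - 10*c^2 + 58*c + 84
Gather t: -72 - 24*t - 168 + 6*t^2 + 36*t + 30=6*t^2 + 12*t - 210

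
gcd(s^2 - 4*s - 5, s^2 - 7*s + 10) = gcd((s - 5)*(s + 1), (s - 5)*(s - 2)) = s - 5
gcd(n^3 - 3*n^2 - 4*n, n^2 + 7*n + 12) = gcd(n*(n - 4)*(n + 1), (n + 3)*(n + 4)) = 1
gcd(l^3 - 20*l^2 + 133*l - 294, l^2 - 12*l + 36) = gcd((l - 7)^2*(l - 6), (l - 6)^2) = l - 6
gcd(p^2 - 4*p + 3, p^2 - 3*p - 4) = 1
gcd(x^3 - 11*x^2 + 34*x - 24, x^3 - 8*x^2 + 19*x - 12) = x^2 - 5*x + 4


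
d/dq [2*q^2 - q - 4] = 4*q - 1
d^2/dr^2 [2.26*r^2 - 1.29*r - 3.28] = 4.52000000000000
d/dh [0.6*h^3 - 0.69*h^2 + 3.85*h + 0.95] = 1.8*h^2 - 1.38*h + 3.85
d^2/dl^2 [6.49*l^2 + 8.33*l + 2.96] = 12.9800000000000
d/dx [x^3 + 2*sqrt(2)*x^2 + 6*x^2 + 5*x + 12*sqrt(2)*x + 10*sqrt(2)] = 3*x^2 + 4*sqrt(2)*x + 12*x + 5 + 12*sqrt(2)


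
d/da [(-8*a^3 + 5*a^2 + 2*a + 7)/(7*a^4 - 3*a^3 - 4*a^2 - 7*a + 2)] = (56*a^6 - 70*a^5 + 5*a^4 - 72*a^3 - 12*a^2 + 76*a + 53)/(49*a^8 - 42*a^7 - 47*a^6 - 74*a^5 + 86*a^4 + 44*a^3 + 33*a^2 - 28*a + 4)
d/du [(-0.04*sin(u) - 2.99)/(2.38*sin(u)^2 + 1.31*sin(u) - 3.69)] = (0.0952*sin(u)^2 + 14.2324*sin(u) + 4.0645)*cos(u)/(5.6644*sin(u)^4 + 6.2356*sin(u)^3 - 15.8483*sin(u)^2 - 9.6678*sin(u) + 13.6161)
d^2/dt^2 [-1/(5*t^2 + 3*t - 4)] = 2*(25*t^2 + 15*t - (10*t + 3)^2 - 20)/(5*t^2 + 3*t - 4)^3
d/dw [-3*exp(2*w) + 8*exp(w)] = (8 - 6*exp(w))*exp(w)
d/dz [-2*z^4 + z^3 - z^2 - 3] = z*(-8*z^2 + 3*z - 2)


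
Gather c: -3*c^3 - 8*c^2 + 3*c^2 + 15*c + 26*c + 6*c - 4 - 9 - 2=-3*c^3 - 5*c^2 + 47*c - 15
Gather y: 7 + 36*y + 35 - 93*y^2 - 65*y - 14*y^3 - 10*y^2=-14*y^3 - 103*y^2 - 29*y + 42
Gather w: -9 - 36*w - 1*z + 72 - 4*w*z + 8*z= w*(-4*z - 36) + 7*z + 63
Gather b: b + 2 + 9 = b + 11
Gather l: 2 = 2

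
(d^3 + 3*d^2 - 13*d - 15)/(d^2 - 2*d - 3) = d + 5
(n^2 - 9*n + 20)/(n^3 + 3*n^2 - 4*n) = (n^2 - 9*n + 20)/(n*(n^2 + 3*n - 4))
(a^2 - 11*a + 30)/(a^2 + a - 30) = (a - 6)/(a + 6)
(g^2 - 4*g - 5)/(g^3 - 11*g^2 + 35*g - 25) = (g + 1)/(g^2 - 6*g + 5)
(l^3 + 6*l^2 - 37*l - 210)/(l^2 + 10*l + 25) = (l^2 + l - 42)/(l + 5)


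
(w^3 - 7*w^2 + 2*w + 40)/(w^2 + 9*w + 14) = (w^2 - 9*w + 20)/(w + 7)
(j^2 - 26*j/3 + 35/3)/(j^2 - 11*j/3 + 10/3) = (j - 7)/(j - 2)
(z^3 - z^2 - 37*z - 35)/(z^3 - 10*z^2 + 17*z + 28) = (z + 5)/(z - 4)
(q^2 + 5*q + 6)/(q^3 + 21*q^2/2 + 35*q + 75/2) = 2*(q + 2)/(2*q^2 + 15*q + 25)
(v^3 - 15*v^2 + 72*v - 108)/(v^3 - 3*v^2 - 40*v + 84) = (v^3 - 15*v^2 + 72*v - 108)/(v^3 - 3*v^2 - 40*v + 84)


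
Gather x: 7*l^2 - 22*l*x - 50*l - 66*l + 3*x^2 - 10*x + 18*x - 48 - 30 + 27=7*l^2 - 116*l + 3*x^2 + x*(8 - 22*l) - 51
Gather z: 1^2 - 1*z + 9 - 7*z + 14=24 - 8*z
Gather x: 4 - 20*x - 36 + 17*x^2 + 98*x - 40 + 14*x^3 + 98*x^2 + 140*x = 14*x^3 + 115*x^2 + 218*x - 72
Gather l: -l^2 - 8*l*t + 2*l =-l^2 + l*(2 - 8*t)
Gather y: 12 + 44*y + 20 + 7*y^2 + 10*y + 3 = 7*y^2 + 54*y + 35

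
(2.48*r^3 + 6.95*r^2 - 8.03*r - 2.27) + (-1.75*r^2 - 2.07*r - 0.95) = 2.48*r^3 + 5.2*r^2 - 10.1*r - 3.22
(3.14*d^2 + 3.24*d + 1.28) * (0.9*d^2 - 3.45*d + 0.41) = 2.826*d^4 - 7.917*d^3 - 8.7386*d^2 - 3.0876*d + 0.5248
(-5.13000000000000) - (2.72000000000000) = -7.85000000000000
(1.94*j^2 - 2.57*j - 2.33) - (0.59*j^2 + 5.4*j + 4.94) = 1.35*j^2 - 7.97*j - 7.27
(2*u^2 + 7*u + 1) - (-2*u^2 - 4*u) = 4*u^2 + 11*u + 1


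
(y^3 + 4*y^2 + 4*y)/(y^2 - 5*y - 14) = y*(y + 2)/(y - 7)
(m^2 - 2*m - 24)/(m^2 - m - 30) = (m + 4)/(m + 5)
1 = 1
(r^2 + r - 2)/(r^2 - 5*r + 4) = (r + 2)/(r - 4)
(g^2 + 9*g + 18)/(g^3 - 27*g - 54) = (g + 6)/(g^2 - 3*g - 18)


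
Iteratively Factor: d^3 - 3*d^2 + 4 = (d + 1)*(d^2 - 4*d + 4) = (d - 2)*(d + 1)*(d - 2)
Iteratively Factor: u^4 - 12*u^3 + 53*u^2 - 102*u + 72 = (u - 3)*(u^3 - 9*u^2 + 26*u - 24) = (u - 4)*(u - 3)*(u^2 - 5*u + 6) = (u - 4)*(u - 3)^2*(u - 2)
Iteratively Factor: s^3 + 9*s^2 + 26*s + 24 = (s + 3)*(s^2 + 6*s + 8) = (s + 3)*(s + 4)*(s + 2)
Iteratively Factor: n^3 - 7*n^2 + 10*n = (n)*(n^2 - 7*n + 10) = n*(n - 5)*(n - 2)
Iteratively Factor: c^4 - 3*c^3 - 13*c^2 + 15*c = (c)*(c^3 - 3*c^2 - 13*c + 15) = c*(c + 3)*(c^2 - 6*c + 5) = c*(c - 1)*(c + 3)*(c - 5)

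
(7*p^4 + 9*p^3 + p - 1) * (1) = 7*p^4 + 9*p^3 + p - 1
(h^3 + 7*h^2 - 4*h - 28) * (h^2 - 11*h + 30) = h^5 - 4*h^4 - 51*h^3 + 226*h^2 + 188*h - 840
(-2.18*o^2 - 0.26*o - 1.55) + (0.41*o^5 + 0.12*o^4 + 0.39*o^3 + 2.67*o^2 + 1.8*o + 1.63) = 0.41*o^5 + 0.12*o^4 + 0.39*o^3 + 0.49*o^2 + 1.54*o + 0.0799999999999998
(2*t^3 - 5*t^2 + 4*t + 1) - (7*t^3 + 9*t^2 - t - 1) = -5*t^3 - 14*t^2 + 5*t + 2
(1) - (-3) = 4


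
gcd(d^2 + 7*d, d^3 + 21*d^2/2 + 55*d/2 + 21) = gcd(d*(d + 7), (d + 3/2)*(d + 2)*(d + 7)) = d + 7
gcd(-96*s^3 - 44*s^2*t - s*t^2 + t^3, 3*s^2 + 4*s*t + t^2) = 3*s + t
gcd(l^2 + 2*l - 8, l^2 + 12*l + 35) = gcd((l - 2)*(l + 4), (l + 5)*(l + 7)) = 1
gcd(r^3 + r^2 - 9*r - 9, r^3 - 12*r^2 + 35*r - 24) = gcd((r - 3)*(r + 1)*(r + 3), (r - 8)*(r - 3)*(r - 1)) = r - 3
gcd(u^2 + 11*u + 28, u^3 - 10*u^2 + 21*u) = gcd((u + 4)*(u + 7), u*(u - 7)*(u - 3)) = 1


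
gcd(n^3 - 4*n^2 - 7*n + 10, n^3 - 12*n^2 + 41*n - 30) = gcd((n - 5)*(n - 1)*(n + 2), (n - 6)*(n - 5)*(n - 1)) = n^2 - 6*n + 5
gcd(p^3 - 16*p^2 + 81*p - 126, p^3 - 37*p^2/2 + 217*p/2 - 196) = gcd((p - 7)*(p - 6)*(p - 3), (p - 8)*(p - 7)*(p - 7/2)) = p - 7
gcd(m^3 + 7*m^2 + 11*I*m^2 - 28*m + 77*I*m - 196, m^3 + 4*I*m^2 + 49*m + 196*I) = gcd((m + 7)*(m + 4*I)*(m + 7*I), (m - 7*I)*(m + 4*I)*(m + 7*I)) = m^2 + 11*I*m - 28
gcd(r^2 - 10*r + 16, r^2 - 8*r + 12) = r - 2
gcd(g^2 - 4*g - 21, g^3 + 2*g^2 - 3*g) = g + 3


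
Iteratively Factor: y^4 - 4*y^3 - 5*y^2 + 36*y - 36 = (y + 3)*(y^3 - 7*y^2 + 16*y - 12) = (y - 3)*(y + 3)*(y^2 - 4*y + 4) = (y - 3)*(y - 2)*(y + 3)*(y - 2)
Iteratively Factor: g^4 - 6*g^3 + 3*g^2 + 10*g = (g + 1)*(g^3 - 7*g^2 + 10*g) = (g - 5)*(g + 1)*(g^2 - 2*g) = (g - 5)*(g - 2)*(g + 1)*(g)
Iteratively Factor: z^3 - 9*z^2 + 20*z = (z - 4)*(z^2 - 5*z) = z*(z - 4)*(z - 5)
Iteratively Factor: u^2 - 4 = (u + 2)*(u - 2)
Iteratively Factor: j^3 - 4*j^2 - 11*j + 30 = (j + 3)*(j^2 - 7*j + 10) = (j - 5)*(j + 3)*(j - 2)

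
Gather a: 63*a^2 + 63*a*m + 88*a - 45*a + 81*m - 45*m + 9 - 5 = 63*a^2 + a*(63*m + 43) + 36*m + 4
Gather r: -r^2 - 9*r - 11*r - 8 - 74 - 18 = -r^2 - 20*r - 100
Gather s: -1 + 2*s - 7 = 2*s - 8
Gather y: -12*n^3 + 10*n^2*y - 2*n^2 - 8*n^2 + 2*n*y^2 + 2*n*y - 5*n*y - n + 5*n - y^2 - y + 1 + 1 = -12*n^3 - 10*n^2 + 4*n + y^2*(2*n - 1) + y*(10*n^2 - 3*n - 1) + 2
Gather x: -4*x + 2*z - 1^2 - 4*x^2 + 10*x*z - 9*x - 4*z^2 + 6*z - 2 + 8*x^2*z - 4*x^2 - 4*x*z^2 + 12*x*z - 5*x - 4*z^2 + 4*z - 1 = x^2*(8*z - 8) + x*(-4*z^2 + 22*z - 18) - 8*z^2 + 12*z - 4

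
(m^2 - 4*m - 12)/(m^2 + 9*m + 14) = (m - 6)/(m + 7)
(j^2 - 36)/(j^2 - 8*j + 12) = (j + 6)/(j - 2)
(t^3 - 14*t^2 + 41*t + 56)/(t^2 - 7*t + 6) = (t^3 - 14*t^2 + 41*t + 56)/(t^2 - 7*t + 6)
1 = 1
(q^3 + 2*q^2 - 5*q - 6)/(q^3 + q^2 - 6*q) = (q + 1)/q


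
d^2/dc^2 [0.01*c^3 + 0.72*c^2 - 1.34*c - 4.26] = 0.06*c + 1.44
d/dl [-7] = 0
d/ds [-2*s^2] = -4*s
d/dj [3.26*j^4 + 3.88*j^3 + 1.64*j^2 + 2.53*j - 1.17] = 13.04*j^3 + 11.64*j^2 + 3.28*j + 2.53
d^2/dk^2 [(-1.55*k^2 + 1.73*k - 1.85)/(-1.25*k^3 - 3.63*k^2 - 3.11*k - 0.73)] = (4.84375*k^6 - 16.21875*k^5 - 48.5655*k^4 + 47.370596*k^3 + 183.71427*k^2 + 142.688442*k + 35.489368)/(1.953125*k^9 + 17.015625*k^8 + 63.9915*k^7 + 135.923772*k^6 + 179.085102*k^5 + 151.21383*k^4 + 81.52574*k^3 + 26.98518*k^2 + 4.971957*k + 0.389017)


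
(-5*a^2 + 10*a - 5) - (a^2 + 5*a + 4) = -6*a^2 + 5*a - 9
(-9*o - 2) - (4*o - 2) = -13*o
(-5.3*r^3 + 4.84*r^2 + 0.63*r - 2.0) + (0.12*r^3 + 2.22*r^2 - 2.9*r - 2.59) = -5.18*r^3 + 7.06*r^2 - 2.27*r - 4.59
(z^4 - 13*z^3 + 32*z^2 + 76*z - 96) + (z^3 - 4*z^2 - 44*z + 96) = z^4 - 12*z^3 + 28*z^2 + 32*z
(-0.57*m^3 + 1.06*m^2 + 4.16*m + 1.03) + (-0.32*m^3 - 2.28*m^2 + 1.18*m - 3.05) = -0.89*m^3 - 1.22*m^2 + 5.34*m - 2.02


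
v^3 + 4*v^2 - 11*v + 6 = (v - 1)^2*(v + 6)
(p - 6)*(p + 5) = p^2 - p - 30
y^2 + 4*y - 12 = (y - 2)*(y + 6)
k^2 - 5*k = k*(k - 5)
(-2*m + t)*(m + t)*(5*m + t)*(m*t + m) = -10*m^4*t - 10*m^4 - 7*m^3*t^2 - 7*m^3*t + 4*m^2*t^3 + 4*m^2*t^2 + m*t^4 + m*t^3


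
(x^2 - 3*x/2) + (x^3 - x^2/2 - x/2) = x^3 + x^2/2 - 2*x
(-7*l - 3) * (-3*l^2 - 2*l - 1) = 21*l^3 + 23*l^2 + 13*l + 3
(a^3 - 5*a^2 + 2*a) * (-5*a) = -5*a^4 + 25*a^3 - 10*a^2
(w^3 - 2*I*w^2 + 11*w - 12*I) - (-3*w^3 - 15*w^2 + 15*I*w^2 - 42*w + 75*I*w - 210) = 4*w^3 + 15*w^2 - 17*I*w^2 + 53*w - 75*I*w + 210 - 12*I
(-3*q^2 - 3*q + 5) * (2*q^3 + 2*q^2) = -6*q^5 - 12*q^4 + 4*q^3 + 10*q^2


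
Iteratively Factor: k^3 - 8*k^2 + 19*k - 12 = (k - 4)*(k^2 - 4*k + 3) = (k - 4)*(k - 1)*(k - 3)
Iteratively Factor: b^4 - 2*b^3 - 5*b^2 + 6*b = (b - 3)*(b^3 + b^2 - 2*b) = (b - 3)*(b - 1)*(b^2 + 2*b) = b*(b - 3)*(b - 1)*(b + 2)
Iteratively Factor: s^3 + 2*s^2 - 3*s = (s)*(s^2 + 2*s - 3) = s*(s + 3)*(s - 1)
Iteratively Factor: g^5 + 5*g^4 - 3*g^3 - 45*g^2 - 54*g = (g + 3)*(g^4 + 2*g^3 - 9*g^2 - 18*g) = g*(g + 3)*(g^3 + 2*g^2 - 9*g - 18) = g*(g + 2)*(g + 3)*(g^2 - 9) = g*(g + 2)*(g + 3)^2*(g - 3)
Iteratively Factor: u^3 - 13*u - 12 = (u - 4)*(u^2 + 4*u + 3) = (u - 4)*(u + 3)*(u + 1)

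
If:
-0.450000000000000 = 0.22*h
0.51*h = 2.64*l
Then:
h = -2.05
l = -0.40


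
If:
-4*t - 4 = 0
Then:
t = -1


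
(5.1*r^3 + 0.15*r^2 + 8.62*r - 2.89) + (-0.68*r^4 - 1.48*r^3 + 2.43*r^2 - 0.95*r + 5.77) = -0.68*r^4 + 3.62*r^3 + 2.58*r^2 + 7.67*r + 2.88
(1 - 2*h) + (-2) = -2*h - 1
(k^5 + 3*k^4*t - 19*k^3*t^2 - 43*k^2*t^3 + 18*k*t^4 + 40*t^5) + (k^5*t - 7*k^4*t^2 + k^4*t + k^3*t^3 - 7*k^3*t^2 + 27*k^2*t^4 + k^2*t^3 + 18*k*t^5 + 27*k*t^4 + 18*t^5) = k^5*t + k^5 - 7*k^4*t^2 + 4*k^4*t + k^3*t^3 - 26*k^3*t^2 + 27*k^2*t^4 - 42*k^2*t^3 + 18*k*t^5 + 45*k*t^4 + 58*t^5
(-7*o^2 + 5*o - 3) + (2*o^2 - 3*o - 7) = -5*o^2 + 2*o - 10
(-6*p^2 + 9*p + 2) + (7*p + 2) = -6*p^2 + 16*p + 4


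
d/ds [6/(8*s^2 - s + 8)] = 6*(1 - 16*s)/(8*s^2 - s + 8)^2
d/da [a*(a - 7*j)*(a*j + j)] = j*(3*a^2 - 14*a*j + 2*a - 7*j)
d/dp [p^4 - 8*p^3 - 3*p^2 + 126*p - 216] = 4*p^3 - 24*p^2 - 6*p + 126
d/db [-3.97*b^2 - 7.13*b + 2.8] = -7.94*b - 7.13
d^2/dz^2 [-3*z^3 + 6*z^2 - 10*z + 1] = 12 - 18*z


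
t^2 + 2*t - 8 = (t - 2)*(t + 4)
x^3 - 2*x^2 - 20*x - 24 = (x - 6)*(x + 2)^2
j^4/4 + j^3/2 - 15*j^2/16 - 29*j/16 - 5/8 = (j/4 + 1/4)*(j - 2)*(j + 1/2)*(j + 5/2)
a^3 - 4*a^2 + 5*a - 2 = (a - 2)*(a - 1)^2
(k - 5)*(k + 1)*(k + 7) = k^3 + 3*k^2 - 33*k - 35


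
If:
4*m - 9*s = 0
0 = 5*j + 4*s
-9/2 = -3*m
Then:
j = -8/15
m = 3/2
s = 2/3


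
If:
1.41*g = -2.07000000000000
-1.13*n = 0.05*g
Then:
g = -1.47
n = 0.06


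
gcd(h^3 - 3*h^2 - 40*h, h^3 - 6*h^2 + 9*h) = h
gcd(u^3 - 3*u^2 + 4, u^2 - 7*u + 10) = u - 2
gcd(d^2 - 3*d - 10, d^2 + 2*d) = d + 2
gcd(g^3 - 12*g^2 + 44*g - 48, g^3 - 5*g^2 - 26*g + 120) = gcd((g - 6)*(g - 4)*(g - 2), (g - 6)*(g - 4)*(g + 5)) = g^2 - 10*g + 24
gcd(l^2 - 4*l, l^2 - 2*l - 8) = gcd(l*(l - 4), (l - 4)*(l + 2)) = l - 4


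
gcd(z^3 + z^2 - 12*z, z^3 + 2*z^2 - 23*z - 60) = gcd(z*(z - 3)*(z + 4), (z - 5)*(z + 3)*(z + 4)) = z + 4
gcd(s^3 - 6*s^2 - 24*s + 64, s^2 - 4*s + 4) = s - 2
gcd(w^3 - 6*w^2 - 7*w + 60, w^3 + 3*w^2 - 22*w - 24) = w - 4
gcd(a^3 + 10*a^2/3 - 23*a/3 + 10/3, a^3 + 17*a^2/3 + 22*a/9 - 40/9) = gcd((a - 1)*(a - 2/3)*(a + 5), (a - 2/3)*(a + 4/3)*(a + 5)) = a^2 + 13*a/3 - 10/3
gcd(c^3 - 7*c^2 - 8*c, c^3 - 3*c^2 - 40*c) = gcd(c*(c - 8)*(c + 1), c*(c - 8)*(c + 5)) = c^2 - 8*c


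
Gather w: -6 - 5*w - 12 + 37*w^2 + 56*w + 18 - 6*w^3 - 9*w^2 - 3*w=-6*w^3 + 28*w^2 + 48*w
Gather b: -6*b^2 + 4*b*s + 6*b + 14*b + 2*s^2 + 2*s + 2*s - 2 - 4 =-6*b^2 + b*(4*s + 20) + 2*s^2 + 4*s - 6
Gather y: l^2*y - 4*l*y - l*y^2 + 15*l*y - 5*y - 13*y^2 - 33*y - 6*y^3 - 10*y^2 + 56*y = -6*y^3 + y^2*(-l - 23) + y*(l^2 + 11*l + 18)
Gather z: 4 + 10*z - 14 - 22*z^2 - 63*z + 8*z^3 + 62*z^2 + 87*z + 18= 8*z^3 + 40*z^2 + 34*z + 8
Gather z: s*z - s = s*z - s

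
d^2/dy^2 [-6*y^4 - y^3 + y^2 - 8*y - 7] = -72*y^2 - 6*y + 2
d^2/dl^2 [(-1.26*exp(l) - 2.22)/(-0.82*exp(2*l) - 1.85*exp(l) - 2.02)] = (0.847224*exp(4*l) + 4.059492*exp(3*l) - 2.419164*exp(2*l) - 11.819502*exp(l) - 3.154836)*exp(l)/(0.551368*exp(6*l) + 3.73182*exp(5*l) + 12.494094*exp(4*l) + 24.717665*exp(3*l) + 30.778134*exp(2*l) + 22.64622*exp(l) + 8.242408)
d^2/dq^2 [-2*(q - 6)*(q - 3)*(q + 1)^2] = -24*q^2 + 84*q - 4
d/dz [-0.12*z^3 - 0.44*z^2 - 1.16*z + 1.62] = -0.36*z^2 - 0.88*z - 1.16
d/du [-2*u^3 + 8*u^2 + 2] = 2*u*(8 - 3*u)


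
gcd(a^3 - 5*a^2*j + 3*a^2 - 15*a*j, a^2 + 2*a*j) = a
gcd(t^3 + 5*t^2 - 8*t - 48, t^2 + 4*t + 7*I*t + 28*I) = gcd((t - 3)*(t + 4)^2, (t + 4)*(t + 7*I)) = t + 4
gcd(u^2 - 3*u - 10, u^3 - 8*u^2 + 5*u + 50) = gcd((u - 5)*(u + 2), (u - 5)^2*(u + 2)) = u^2 - 3*u - 10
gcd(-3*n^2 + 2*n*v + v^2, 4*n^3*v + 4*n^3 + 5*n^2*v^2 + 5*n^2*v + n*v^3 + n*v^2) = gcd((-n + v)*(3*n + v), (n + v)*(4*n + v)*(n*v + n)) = 1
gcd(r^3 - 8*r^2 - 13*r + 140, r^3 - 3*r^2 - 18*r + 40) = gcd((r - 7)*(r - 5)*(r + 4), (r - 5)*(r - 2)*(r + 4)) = r^2 - r - 20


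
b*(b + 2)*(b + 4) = b^3 + 6*b^2 + 8*b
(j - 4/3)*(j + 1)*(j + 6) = j^3 + 17*j^2/3 - 10*j/3 - 8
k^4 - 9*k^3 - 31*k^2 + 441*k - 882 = (k - 7)*(k - 6)*(k - 3)*(k + 7)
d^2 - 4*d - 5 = (d - 5)*(d + 1)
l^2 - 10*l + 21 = (l - 7)*(l - 3)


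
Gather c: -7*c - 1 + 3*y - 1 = -7*c + 3*y - 2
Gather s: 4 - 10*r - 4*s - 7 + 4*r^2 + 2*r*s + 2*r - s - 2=4*r^2 - 8*r + s*(2*r - 5) - 5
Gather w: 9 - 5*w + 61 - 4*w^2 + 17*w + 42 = -4*w^2 + 12*w + 112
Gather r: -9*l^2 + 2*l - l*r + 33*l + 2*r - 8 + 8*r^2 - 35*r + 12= -9*l^2 + 35*l + 8*r^2 + r*(-l - 33) + 4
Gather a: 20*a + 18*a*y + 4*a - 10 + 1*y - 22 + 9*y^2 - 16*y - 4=a*(18*y + 24) + 9*y^2 - 15*y - 36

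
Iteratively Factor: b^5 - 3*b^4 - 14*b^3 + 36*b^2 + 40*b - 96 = (b - 4)*(b^4 + b^3 - 10*b^2 - 4*b + 24) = (b - 4)*(b - 2)*(b^3 + 3*b^2 - 4*b - 12) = (b - 4)*(b - 2)*(b + 3)*(b^2 - 4) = (b - 4)*(b - 2)*(b + 2)*(b + 3)*(b - 2)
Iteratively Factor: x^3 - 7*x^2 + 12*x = (x)*(x^2 - 7*x + 12) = x*(x - 4)*(x - 3)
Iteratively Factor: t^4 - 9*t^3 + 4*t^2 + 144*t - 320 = (t - 4)*(t^3 - 5*t^2 - 16*t + 80) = (t - 4)*(t + 4)*(t^2 - 9*t + 20) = (t - 5)*(t - 4)*(t + 4)*(t - 4)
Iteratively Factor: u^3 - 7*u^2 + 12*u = (u)*(u^2 - 7*u + 12) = u*(u - 3)*(u - 4)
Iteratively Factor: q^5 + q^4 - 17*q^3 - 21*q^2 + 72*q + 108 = (q - 3)*(q^4 + 4*q^3 - 5*q^2 - 36*q - 36) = (q - 3)*(q + 2)*(q^3 + 2*q^2 - 9*q - 18) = (q - 3)^2*(q + 2)*(q^2 + 5*q + 6) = (q - 3)^2*(q + 2)*(q + 3)*(q + 2)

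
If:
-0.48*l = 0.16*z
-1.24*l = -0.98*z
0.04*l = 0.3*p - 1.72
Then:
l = 0.00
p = 5.73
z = 0.00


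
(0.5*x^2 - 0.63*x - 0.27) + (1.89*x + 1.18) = 0.5*x^2 + 1.26*x + 0.91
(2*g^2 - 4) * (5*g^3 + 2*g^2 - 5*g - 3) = 10*g^5 + 4*g^4 - 30*g^3 - 14*g^2 + 20*g + 12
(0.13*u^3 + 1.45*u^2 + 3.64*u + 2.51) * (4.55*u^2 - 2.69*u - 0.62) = 0.5915*u^5 + 6.2478*u^4 + 12.5809*u^3 + 0.729899999999999*u^2 - 9.0087*u - 1.5562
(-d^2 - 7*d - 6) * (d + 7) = -d^3 - 14*d^2 - 55*d - 42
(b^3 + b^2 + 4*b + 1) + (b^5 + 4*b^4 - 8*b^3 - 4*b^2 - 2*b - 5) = b^5 + 4*b^4 - 7*b^3 - 3*b^2 + 2*b - 4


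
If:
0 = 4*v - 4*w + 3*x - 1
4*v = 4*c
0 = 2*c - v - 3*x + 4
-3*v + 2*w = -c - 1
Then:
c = -5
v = -5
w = -11/2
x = -1/3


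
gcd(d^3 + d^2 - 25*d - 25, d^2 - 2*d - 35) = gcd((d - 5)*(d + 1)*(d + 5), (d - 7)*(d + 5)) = d + 5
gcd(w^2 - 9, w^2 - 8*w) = 1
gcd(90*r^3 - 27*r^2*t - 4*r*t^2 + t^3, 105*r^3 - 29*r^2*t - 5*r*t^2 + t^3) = 15*r^2 - 2*r*t - t^2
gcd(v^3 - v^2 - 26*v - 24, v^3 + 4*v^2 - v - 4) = v^2 + 5*v + 4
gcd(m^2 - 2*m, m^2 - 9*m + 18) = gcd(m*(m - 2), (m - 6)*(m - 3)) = 1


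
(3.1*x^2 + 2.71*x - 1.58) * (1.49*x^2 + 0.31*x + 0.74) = 4.619*x^4 + 4.9989*x^3 + 0.7799*x^2 + 1.5156*x - 1.1692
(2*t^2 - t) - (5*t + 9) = 2*t^2 - 6*t - 9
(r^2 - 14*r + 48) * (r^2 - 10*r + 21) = r^4 - 24*r^3 + 209*r^2 - 774*r + 1008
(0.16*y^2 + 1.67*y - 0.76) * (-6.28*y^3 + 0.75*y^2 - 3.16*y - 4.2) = -1.0048*y^5 - 10.3676*y^4 + 5.5197*y^3 - 6.5192*y^2 - 4.6124*y + 3.192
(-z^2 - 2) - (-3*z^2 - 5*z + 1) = 2*z^2 + 5*z - 3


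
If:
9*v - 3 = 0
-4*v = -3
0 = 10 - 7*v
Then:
No Solution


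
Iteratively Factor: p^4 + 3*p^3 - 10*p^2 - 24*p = (p)*(p^3 + 3*p^2 - 10*p - 24) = p*(p - 3)*(p^2 + 6*p + 8) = p*(p - 3)*(p + 2)*(p + 4)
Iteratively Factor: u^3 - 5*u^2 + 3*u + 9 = (u - 3)*(u^2 - 2*u - 3) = (u - 3)^2*(u + 1)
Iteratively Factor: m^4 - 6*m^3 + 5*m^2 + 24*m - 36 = (m + 2)*(m^3 - 8*m^2 + 21*m - 18) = (m - 3)*(m + 2)*(m^2 - 5*m + 6) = (m - 3)*(m - 2)*(m + 2)*(m - 3)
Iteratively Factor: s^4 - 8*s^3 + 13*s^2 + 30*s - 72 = (s - 3)*(s^3 - 5*s^2 - 2*s + 24) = (s - 4)*(s - 3)*(s^2 - s - 6) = (s - 4)*(s - 3)^2*(s + 2)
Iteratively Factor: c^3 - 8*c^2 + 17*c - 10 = (c - 5)*(c^2 - 3*c + 2) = (c - 5)*(c - 2)*(c - 1)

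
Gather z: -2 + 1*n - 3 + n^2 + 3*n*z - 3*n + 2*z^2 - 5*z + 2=n^2 - 2*n + 2*z^2 + z*(3*n - 5) - 3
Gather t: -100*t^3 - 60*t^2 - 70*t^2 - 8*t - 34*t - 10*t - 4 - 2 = -100*t^3 - 130*t^2 - 52*t - 6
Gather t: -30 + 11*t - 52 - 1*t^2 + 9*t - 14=-t^2 + 20*t - 96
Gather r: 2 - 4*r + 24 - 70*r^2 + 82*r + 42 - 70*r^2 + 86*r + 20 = -140*r^2 + 164*r + 88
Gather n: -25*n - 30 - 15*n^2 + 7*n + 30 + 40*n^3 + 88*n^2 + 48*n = 40*n^3 + 73*n^2 + 30*n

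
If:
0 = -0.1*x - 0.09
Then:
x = -0.90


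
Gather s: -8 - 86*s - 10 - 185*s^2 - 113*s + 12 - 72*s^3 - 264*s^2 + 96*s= -72*s^3 - 449*s^2 - 103*s - 6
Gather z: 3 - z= 3 - z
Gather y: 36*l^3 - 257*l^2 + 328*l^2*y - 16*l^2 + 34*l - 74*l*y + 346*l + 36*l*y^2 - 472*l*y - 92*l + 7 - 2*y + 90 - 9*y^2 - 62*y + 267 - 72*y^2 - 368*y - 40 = 36*l^3 - 273*l^2 + 288*l + y^2*(36*l - 81) + y*(328*l^2 - 546*l - 432) + 324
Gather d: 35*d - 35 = 35*d - 35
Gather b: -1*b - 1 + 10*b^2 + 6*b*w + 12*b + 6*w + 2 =10*b^2 + b*(6*w + 11) + 6*w + 1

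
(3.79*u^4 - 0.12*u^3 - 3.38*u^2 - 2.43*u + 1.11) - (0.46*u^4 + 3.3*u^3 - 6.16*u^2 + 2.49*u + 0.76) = 3.33*u^4 - 3.42*u^3 + 2.78*u^2 - 4.92*u + 0.35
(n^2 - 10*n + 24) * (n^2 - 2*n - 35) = n^4 - 12*n^3 + 9*n^2 + 302*n - 840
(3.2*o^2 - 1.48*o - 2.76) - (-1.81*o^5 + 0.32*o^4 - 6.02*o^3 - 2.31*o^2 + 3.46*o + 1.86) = 1.81*o^5 - 0.32*o^4 + 6.02*o^3 + 5.51*o^2 - 4.94*o - 4.62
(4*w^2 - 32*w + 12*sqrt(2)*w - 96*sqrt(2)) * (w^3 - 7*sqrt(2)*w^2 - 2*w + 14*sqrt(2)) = 4*w^5 - 32*w^4 - 16*sqrt(2)*w^4 - 176*w^3 + 128*sqrt(2)*w^3 + 32*sqrt(2)*w^2 + 1408*w^2 - 256*sqrt(2)*w + 336*w - 2688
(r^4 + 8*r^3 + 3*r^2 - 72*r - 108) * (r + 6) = r^5 + 14*r^4 + 51*r^3 - 54*r^2 - 540*r - 648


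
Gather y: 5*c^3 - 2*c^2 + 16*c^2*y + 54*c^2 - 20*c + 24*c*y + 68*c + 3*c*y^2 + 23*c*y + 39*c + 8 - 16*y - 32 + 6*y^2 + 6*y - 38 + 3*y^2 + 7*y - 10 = 5*c^3 + 52*c^2 + 87*c + y^2*(3*c + 9) + y*(16*c^2 + 47*c - 3) - 72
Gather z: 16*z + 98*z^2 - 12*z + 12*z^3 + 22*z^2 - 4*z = 12*z^3 + 120*z^2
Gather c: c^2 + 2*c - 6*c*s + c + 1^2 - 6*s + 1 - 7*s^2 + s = c^2 + c*(3 - 6*s) - 7*s^2 - 5*s + 2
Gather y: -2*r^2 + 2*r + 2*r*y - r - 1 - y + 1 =-2*r^2 + r + y*(2*r - 1)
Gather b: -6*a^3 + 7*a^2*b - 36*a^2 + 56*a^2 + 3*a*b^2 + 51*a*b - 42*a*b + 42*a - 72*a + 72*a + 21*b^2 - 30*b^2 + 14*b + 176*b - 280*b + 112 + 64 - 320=-6*a^3 + 20*a^2 + 42*a + b^2*(3*a - 9) + b*(7*a^2 + 9*a - 90) - 144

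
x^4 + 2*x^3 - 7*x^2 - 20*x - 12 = (x - 3)*(x + 1)*(x + 2)^2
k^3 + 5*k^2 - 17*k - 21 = (k - 3)*(k + 1)*(k + 7)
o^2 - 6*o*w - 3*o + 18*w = (o - 3)*(o - 6*w)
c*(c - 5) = c^2 - 5*c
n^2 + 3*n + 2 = (n + 1)*(n + 2)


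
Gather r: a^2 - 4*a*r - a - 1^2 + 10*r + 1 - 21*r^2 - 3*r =a^2 - a - 21*r^2 + r*(7 - 4*a)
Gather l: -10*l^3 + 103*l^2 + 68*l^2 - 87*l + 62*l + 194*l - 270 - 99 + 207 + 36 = -10*l^3 + 171*l^2 + 169*l - 126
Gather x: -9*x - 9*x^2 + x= -9*x^2 - 8*x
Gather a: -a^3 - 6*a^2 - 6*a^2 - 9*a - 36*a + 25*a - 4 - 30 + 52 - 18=-a^3 - 12*a^2 - 20*a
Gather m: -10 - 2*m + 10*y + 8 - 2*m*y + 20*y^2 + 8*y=m*(-2*y - 2) + 20*y^2 + 18*y - 2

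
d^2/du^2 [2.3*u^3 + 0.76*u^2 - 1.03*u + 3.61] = 13.8*u + 1.52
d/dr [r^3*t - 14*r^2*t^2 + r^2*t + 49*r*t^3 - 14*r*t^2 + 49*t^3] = t*(3*r^2 - 28*r*t + 2*r + 49*t^2 - 14*t)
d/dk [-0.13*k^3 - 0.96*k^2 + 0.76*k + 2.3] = -0.39*k^2 - 1.92*k + 0.76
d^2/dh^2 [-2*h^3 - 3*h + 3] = -12*h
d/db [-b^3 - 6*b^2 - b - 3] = -3*b^2 - 12*b - 1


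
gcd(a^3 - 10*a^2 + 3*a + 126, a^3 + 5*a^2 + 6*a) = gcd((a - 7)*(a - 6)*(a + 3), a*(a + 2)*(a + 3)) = a + 3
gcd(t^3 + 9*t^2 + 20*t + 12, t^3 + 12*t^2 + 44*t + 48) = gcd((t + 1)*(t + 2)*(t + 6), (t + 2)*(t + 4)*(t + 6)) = t^2 + 8*t + 12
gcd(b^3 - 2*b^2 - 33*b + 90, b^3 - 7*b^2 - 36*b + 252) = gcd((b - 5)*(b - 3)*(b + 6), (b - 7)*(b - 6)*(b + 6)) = b + 6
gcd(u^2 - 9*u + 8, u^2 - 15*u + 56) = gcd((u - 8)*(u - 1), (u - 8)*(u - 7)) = u - 8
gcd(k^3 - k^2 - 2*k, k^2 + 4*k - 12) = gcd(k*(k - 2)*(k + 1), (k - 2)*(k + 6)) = k - 2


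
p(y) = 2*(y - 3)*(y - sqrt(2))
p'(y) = 4*y - 6 - 2*sqrt(2)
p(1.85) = -1.00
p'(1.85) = -1.43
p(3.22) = 0.79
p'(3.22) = 4.05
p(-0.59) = 14.39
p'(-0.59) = -11.19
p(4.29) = 7.42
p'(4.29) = 8.33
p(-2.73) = 47.49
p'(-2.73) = -19.75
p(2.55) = -1.02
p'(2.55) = 1.37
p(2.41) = -1.18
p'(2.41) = 0.81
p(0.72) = 3.17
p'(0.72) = -5.95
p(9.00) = 91.03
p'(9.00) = 27.17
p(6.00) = 27.51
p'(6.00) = 15.17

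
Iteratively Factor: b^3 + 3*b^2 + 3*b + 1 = (b + 1)*(b^2 + 2*b + 1) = (b + 1)^2*(b + 1)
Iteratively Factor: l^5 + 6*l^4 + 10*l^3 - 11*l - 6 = (l + 2)*(l^4 + 4*l^3 + 2*l^2 - 4*l - 3) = (l + 1)*(l + 2)*(l^3 + 3*l^2 - l - 3) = (l + 1)^2*(l + 2)*(l^2 + 2*l - 3) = (l + 1)^2*(l + 2)*(l + 3)*(l - 1)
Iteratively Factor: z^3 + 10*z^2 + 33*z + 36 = (z + 3)*(z^2 + 7*z + 12) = (z + 3)^2*(z + 4)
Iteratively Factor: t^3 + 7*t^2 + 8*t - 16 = (t + 4)*(t^2 + 3*t - 4) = (t - 1)*(t + 4)*(t + 4)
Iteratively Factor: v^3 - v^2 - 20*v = (v - 5)*(v^2 + 4*v) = v*(v - 5)*(v + 4)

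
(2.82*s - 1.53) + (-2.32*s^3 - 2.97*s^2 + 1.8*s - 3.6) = -2.32*s^3 - 2.97*s^2 + 4.62*s - 5.13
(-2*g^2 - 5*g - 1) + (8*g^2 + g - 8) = 6*g^2 - 4*g - 9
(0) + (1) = 1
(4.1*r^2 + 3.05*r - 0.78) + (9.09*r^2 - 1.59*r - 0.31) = 13.19*r^2 + 1.46*r - 1.09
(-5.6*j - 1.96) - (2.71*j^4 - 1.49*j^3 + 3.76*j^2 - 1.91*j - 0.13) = -2.71*j^4 + 1.49*j^3 - 3.76*j^2 - 3.69*j - 1.83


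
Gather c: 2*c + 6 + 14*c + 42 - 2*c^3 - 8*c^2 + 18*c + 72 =-2*c^3 - 8*c^2 + 34*c + 120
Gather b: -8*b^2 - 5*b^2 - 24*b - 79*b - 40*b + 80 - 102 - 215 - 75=-13*b^2 - 143*b - 312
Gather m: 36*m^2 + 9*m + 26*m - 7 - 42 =36*m^2 + 35*m - 49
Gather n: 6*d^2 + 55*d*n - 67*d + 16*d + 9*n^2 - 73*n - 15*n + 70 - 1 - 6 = 6*d^2 - 51*d + 9*n^2 + n*(55*d - 88) + 63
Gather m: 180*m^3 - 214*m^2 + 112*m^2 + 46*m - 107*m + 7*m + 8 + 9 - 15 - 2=180*m^3 - 102*m^2 - 54*m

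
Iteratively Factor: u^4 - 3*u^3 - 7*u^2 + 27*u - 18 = (u + 3)*(u^3 - 6*u^2 + 11*u - 6) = (u - 2)*(u + 3)*(u^2 - 4*u + 3) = (u - 3)*(u - 2)*(u + 3)*(u - 1)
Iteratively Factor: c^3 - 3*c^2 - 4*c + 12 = (c - 3)*(c^2 - 4) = (c - 3)*(c + 2)*(c - 2)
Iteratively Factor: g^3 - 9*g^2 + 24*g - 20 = (g - 2)*(g^2 - 7*g + 10) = (g - 5)*(g - 2)*(g - 2)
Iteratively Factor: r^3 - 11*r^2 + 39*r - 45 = (r - 5)*(r^2 - 6*r + 9) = (r - 5)*(r - 3)*(r - 3)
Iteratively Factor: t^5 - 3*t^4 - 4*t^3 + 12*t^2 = (t)*(t^4 - 3*t^3 - 4*t^2 + 12*t) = t^2*(t^3 - 3*t^2 - 4*t + 12) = t^2*(t - 3)*(t^2 - 4) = t^2*(t - 3)*(t - 2)*(t + 2)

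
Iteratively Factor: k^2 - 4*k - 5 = (k - 5)*(k + 1)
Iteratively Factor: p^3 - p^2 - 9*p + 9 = (p + 3)*(p^2 - 4*p + 3) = (p - 1)*(p + 3)*(p - 3)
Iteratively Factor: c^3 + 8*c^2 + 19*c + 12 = (c + 1)*(c^2 + 7*c + 12) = (c + 1)*(c + 3)*(c + 4)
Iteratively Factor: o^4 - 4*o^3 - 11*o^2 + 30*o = (o)*(o^3 - 4*o^2 - 11*o + 30) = o*(o + 3)*(o^2 - 7*o + 10) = o*(o - 5)*(o + 3)*(o - 2)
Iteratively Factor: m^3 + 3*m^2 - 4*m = (m)*(m^2 + 3*m - 4) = m*(m - 1)*(m + 4)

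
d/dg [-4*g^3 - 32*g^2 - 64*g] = -12*g^2 - 64*g - 64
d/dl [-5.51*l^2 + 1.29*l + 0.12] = 1.29 - 11.02*l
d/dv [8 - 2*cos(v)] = 2*sin(v)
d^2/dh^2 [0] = 0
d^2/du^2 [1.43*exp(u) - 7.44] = 1.43*exp(u)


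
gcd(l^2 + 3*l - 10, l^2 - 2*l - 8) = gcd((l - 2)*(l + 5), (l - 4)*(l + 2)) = 1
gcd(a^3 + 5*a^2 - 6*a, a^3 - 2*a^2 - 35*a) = a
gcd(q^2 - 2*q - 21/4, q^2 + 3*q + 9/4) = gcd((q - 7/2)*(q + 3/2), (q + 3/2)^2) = q + 3/2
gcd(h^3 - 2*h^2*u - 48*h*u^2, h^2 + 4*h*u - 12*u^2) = h + 6*u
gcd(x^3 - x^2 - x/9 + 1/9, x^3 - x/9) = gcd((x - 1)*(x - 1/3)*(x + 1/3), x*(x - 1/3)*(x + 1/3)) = x^2 - 1/9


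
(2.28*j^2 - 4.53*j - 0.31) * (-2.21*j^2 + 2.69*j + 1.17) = -5.0388*j^4 + 16.1445*j^3 - 8.833*j^2 - 6.134*j - 0.3627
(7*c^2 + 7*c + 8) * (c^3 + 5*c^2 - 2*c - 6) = 7*c^5 + 42*c^4 + 29*c^3 - 16*c^2 - 58*c - 48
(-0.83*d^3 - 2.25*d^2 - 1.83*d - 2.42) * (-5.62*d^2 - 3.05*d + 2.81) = 4.6646*d^5 + 15.1765*d^4 + 14.8148*d^3 + 12.8594*d^2 + 2.2387*d - 6.8002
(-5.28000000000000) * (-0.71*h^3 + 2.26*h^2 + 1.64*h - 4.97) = 3.7488*h^3 - 11.9328*h^2 - 8.6592*h + 26.2416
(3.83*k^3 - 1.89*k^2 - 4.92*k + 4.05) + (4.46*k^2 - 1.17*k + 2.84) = 3.83*k^3 + 2.57*k^2 - 6.09*k + 6.89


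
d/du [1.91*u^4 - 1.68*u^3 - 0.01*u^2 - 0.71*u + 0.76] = 7.64*u^3 - 5.04*u^2 - 0.02*u - 0.71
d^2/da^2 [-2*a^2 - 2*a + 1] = -4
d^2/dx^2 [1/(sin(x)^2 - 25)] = 2*(-2*sin(x)^4 - 47*sin(x)^2 + 25)/(sin(x)^2 - 25)^3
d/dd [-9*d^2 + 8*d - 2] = 8 - 18*d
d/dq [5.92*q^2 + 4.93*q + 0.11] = 11.84*q + 4.93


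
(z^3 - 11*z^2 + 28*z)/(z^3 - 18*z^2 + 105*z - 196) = z/(z - 7)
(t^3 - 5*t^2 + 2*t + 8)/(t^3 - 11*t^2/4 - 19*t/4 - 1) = 4*(t - 2)/(4*t + 1)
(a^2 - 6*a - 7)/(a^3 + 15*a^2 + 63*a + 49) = (a - 7)/(a^2 + 14*a + 49)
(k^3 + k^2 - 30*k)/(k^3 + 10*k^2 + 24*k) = (k - 5)/(k + 4)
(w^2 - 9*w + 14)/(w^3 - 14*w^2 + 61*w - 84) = (w - 2)/(w^2 - 7*w + 12)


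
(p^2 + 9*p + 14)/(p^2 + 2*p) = (p + 7)/p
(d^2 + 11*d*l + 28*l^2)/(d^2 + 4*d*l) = (d + 7*l)/d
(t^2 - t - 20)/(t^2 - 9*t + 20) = (t + 4)/(t - 4)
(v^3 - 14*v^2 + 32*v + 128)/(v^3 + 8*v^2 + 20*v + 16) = (v^2 - 16*v + 64)/(v^2 + 6*v + 8)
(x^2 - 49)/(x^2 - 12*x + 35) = (x + 7)/(x - 5)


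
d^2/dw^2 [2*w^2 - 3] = 4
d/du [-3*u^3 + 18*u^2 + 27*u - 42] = -9*u^2 + 36*u + 27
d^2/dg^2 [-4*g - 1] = 0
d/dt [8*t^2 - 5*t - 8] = 16*t - 5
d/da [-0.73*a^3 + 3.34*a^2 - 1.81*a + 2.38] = -2.19*a^2 + 6.68*a - 1.81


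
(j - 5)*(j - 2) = j^2 - 7*j + 10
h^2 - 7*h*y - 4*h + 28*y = (h - 4)*(h - 7*y)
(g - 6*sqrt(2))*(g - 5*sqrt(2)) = g^2 - 11*sqrt(2)*g + 60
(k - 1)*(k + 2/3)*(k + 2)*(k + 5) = k^4 + 20*k^3/3 + 7*k^2 - 8*k - 20/3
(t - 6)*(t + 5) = t^2 - t - 30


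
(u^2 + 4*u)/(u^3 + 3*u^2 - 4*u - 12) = u*(u + 4)/(u^3 + 3*u^2 - 4*u - 12)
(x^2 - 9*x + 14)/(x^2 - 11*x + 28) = (x - 2)/(x - 4)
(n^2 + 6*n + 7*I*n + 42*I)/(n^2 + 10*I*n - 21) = (n + 6)/(n + 3*I)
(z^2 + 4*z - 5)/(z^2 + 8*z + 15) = (z - 1)/(z + 3)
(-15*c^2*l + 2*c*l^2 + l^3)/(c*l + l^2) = (-15*c^2 + 2*c*l + l^2)/(c + l)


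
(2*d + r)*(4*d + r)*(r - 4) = 8*d^2*r - 32*d^2 + 6*d*r^2 - 24*d*r + r^3 - 4*r^2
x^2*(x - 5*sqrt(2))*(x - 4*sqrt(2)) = x^4 - 9*sqrt(2)*x^3 + 40*x^2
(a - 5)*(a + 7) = a^2 + 2*a - 35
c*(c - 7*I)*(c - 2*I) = c^3 - 9*I*c^2 - 14*c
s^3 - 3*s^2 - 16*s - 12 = (s - 6)*(s + 1)*(s + 2)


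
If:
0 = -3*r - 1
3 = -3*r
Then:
No Solution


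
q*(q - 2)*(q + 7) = q^3 + 5*q^2 - 14*q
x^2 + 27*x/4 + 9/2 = (x + 3/4)*(x + 6)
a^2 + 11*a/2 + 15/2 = (a + 5/2)*(a + 3)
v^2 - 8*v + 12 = (v - 6)*(v - 2)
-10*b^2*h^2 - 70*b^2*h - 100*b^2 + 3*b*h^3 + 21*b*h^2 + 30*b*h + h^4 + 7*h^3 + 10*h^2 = (-2*b + h)*(5*b + h)*(h + 2)*(h + 5)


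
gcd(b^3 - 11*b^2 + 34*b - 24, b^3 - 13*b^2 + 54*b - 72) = b^2 - 10*b + 24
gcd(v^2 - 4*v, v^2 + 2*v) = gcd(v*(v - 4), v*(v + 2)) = v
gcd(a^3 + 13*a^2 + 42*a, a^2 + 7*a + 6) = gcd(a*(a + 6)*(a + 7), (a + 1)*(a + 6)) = a + 6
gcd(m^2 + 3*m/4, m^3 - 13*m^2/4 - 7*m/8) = m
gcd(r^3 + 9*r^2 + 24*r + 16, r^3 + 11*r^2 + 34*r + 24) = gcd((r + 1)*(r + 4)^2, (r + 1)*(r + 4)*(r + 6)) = r^2 + 5*r + 4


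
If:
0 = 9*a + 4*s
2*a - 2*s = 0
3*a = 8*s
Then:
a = 0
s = 0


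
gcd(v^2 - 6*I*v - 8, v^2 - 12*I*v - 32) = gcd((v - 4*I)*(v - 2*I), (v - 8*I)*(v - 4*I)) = v - 4*I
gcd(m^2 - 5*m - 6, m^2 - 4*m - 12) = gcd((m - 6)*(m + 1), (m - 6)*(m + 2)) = m - 6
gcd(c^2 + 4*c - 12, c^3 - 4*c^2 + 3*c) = 1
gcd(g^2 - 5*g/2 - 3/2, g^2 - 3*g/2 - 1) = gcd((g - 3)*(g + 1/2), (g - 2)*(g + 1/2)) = g + 1/2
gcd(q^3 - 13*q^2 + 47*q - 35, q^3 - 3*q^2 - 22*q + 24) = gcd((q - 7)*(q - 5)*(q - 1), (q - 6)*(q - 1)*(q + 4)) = q - 1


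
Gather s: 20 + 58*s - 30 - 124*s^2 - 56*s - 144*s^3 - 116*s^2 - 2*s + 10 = -144*s^3 - 240*s^2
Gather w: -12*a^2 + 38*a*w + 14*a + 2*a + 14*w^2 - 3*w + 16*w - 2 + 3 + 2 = -12*a^2 + 16*a + 14*w^2 + w*(38*a + 13) + 3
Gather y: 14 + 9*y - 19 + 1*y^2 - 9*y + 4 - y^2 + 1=0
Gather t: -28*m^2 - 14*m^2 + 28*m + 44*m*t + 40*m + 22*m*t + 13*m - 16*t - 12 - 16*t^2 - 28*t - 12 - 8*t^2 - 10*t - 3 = -42*m^2 + 81*m - 24*t^2 + t*(66*m - 54) - 27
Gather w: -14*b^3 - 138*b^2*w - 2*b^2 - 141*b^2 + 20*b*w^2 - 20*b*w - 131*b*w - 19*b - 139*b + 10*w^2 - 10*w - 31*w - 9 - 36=-14*b^3 - 143*b^2 - 158*b + w^2*(20*b + 10) + w*(-138*b^2 - 151*b - 41) - 45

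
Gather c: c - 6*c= -5*c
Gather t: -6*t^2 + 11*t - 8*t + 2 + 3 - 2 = -6*t^2 + 3*t + 3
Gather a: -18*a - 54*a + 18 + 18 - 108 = -72*a - 72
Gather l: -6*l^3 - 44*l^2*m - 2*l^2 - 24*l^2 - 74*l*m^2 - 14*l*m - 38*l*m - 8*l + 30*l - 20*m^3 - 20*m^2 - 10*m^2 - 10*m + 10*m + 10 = -6*l^3 + l^2*(-44*m - 26) + l*(-74*m^2 - 52*m + 22) - 20*m^3 - 30*m^2 + 10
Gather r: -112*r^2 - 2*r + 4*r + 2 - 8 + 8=-112*r^2 + 2*r + 2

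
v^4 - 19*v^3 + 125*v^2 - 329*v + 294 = (v - 7)^2*(v - 3)*(v - 2)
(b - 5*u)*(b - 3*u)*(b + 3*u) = b^3 - 5*b^2*u - 9*b*u^2 + 45*u^3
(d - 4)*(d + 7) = d^2 + 3*d - 28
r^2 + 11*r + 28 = (r + 4)*(r + 7)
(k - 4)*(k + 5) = k^2 + k - 20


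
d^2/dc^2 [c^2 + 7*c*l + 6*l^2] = 2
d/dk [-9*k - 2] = -9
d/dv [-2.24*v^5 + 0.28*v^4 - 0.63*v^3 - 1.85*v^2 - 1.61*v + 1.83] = -11.2*v^4 + 1.12*v^3 - 1.89*v^2 - 3.7*v - 1.61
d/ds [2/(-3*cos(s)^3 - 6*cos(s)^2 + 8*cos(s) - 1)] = 2*(-9*cos(s)^2 - 12*cos(s) + 8)*sin(s)/(3*cos(s)^3 + 6*cos(s)^2 - 8*cos(s) + 1)^2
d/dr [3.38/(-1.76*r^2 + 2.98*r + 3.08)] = (11.8976*r - 10.0724)/(-1.76*r^2 + 2.98*r + 3.08)^2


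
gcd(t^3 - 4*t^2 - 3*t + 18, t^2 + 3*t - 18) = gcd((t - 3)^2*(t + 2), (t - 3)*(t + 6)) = t - 3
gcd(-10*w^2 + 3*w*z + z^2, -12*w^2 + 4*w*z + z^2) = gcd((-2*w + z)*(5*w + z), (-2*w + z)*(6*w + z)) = -2*w + z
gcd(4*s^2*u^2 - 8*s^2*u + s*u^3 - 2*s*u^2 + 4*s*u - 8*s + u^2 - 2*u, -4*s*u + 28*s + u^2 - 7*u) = 1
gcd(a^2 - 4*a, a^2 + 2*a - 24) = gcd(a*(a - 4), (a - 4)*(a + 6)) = a - 4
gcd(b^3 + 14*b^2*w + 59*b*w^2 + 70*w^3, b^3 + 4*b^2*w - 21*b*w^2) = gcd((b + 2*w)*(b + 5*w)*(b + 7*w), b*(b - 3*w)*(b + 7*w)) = b + 7*w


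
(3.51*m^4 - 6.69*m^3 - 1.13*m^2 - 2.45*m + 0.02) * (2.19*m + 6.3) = 7.6869*m^5 + 7.4619*m^4 - 44.6217*m^3 - 12.4845*m^2 - 15.3912*m + 0.126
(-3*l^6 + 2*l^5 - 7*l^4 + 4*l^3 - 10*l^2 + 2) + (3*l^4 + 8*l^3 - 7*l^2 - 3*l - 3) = -3*l^6 + 2*l^5 - 4*l^4 + 12*l^3 - 17*l^2 - 3*l - 1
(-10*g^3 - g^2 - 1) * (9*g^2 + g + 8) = -90*g^5 - 19*g^4 - 81*g^3 - 17*g^2 - g - 8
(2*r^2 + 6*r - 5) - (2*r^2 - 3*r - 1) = 9*r - 4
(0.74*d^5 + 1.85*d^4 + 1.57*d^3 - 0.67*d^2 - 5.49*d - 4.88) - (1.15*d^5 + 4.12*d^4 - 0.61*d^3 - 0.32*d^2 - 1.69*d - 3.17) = -0.41*d^5 - 2.27*d^4 + 2.18*d^3 - 0.35*d^2 - 3.8*d - 1.71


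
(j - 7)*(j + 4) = j^2 - 3*j - 28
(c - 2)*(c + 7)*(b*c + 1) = b*c^3 + 5*b*c^2 - 14*b*c + c^2 + 5*c - 14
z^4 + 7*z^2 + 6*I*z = z*(z - 3*I)*(z + I)*(z + 2*I)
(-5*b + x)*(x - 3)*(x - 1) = -5*b*x^2 + 20*b*x - 15*b + x^3 - 4*x^2 + 3*x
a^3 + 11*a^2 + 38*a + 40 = (a + 2)*(a + 4)*(a + 5)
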